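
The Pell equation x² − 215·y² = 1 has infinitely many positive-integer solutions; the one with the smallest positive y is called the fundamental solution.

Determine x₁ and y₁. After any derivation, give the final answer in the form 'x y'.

d=215: √d = [14; 1,1,1,28] (ℓ=4, even), read p_3/q_3
step 0: (14, 1)  from 14·(1,0) + (0,1)
…
step 2: (29, 2)  from 1·(15,1) + (14,1)
step 3: (44, 3)  from 1·(29,2) + (15,1)
fundamental: x₁=44, y₁=3  (since 1936 − 215·9 = 1)

44 3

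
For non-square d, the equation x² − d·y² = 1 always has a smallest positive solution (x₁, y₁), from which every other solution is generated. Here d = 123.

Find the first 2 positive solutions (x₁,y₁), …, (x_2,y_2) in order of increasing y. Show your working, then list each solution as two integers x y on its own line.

122 11
29767 2684

√123 → a₀=11, period (11,22); ℓ=2 even so k=1
step 0: (11, 1)  from 11·(1,0) + (0,1)
step 1: (122, 11)  from 11·(11,1) + (1,0)
(x₁, y₁) = (122, 11);  122² − 123·11² = 1 ✓
(122+11√123)^2 = 29767 + 2684√123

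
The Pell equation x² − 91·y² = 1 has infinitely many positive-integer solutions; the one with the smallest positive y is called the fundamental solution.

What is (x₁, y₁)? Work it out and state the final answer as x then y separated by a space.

√91 = [9; 1,1,5,1,5,1,1,18, …], period ℓ=8 (even) → k=7
i=0: a=9 ⇒ p=9, q=1
…
i=6: a=1 ⇒ p=849, q=89
i=7: a=1 ⇒ p=1574, q=165
(x₁, y₁) = (1574, 165);  1574² − 91·165² = 1 ✓

1574 165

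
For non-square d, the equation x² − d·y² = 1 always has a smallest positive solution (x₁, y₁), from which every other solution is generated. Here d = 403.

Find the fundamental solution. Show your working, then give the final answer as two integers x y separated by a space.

√403 → a₀=20, period (13,2,1,3,1,3,1,2,13,40); ℓ=10 even so k=9
k=0  a_k=20  p_k/q_k = 20/1
k=1  a_k=13  p_k/q_k = 261/13
…
k=6  a_k=3  p_k/q_k = 14213/708
k=7  a_k=1  p_k/q_k = 17967/895
k=8  a_k=2  p_k/q_k = 50147/2498
k=9  a_k=13  p_k/q_k = 669878/33369
fundamental: x₁=669878, y₁=33369  (since 448736534884 − 403·1113490161 = 1)

669878 33369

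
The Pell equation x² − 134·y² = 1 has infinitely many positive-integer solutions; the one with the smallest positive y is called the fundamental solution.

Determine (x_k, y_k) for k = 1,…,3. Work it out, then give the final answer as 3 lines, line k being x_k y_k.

√134 = [11; 1,1,2,1,3,…,1,1,22, …], period ℓ=14 (even) → k=13
step 0: (11, 1)  from 11·(1,0) + (0,1)
…
step 6: (382, 33)  from 1·(301,26) + (81,7)
step 7: (4121, 356)  from 10·(382,33) + (301,26)
…
step 9: (17630, 1523)  from 3·(4503,389) + (4121,356)
step 10: (22133, 1912)  from 1·(17630,1523) + (4503,389)
step 11: (61896, 5347)  from 2·(22133,1912) + (17630,1523)
step 12: (84029, 7259)  from 1·(61896,5347) + (22133,1912)
step 13: (145925, 12606)  from 1·(84029,7259) + (61896,5347)
fundamental: x₁=145925, y₁=12606  (since 21294105625 − 134·158911236 = 1)
k=2:  x_2 = 145925·145925+134·12606·12606 = 42588211249,  y_2 = 145925·12606+12606·145925 = 3679061100
k=3:  x_3 = 145925·42588211249+134·12606·3679061100 = 12429369452874725,  y_3 = 145925·3679061100+12606·42588211249 = 1073733982022394

145925 12606
42588211249 3679061100
12429369452874725 1073733982022394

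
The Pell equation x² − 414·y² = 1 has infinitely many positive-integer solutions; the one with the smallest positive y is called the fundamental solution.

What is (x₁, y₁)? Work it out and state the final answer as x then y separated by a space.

24335 1196

d=414: √d = [20; 2,1,7,2,7,1,2,40] (ℓ=8, even), read p_7/q_7
k=0  a_k=20  p_k/q_k = 20/1
…
k=4  a_k=2  p_k/q_k = 997/49
…
k=6  a_k=1  p_k/q_k = 8444/415
k=7  a_k=2  p_k/q_k = 24335/1196
(x₁, y₁) = (24335, 1196);  24335² − 414·1196² = 1 ✓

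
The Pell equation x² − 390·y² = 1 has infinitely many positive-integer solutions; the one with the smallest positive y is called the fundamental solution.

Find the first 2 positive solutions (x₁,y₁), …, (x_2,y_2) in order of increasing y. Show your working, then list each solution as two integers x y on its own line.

d=390: √d = [19; 1,2,1,38] (ℓ=4, even), read p_3/q_3
i=0: a=19 ⇒ p=19, q=1
i=1: a=1 ⇒ p=20, q=1
i=2: a=2 ⇒ p=59, q=3
i=3: a=1 ⇒ p=79, q=4
(x₁, y₁) = (79, 4);  79² − 390·4² = 1 ✓
k=2:  x_2 = 79·79+390·4·4 = 12481,  y_2 = 79·4+4·79 = 632

79 4
12481 632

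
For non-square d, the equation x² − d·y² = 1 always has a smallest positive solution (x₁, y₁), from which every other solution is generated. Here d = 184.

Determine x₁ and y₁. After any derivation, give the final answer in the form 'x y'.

24335 1794

[13; 1,1,3,2,1,2,1,2,3,1,1,26] for √184; ℓ=12 ⇒ convergent index 11
k=0  a_k=13  p_k/q_k = 13/1
k=1  a_k=1  p_k/q_k = 14/1
k=2  a_k=1  p_k/q_k = 27/2
k=3  a_k=3  p_k/q_k = 95/7
k=4  a_k=2  p_k/q_k = 217/16
k=5  a_k=1  p_k/q_k = 312/23
k=6  a_k=2  p_k/q_k = 841/62
k=7  a_k=1  p_k/q_k = 1153/85
k=8  a_k=2  p_k/q_k = 3147/232
k=9  a_k=3  p_k/q_k = 10594/781
k=10  a_k=1  p_k/q_k = 13741/1013
k=11  a_k=1  p_k/q_k = 24335/1794
→ (24335, 1794).  Check: 24335²=592192225, 184·1794²=592192224, difference 1.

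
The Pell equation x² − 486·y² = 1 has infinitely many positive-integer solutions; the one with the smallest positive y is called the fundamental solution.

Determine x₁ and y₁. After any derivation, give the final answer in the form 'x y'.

485 22

d=486: √d = [22; 22,44] (ℓ=2, even), read p_1/q_1
step 0: (22, 1)  from 22·(1,0) + (0,1)
step 1: (485, 22)  from 22·(22,1) + (1,0)
→ (485, 22).  Check: 485²=235225, 486·22²=235224, difference 1.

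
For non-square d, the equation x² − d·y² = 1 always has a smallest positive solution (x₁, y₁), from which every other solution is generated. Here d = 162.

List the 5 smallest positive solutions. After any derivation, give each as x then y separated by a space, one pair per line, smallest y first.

d=162: √d = [12; 1,2,1,2,12,2,1,2,1,24] (ℓ=10, even), read p_9/q_9
i=0: a=12 ⇒ p=12, q=1
i=1: a=1 ⇒ p=13, q=1
i=2: a=2 ⇒ p=38, q=3
i=3: a=1 ⇒ p=51, q=4
i=4: a=2 ⇒ p=140, q=11
i=5: a=12 ⇒ p=1731, q=136
i=6: a=2 ⇒ p=3602, q=283
…
i=8: a=2 ⇒ p=14268, q=1121
i=9: a=1 ⇒ p=19601, q=1540
(x₁, y₁) = (19601, 1540);  19601² − 162·1540² = 1 ✓
(x_2, y_2) = (19601·19601 + 162·1540·1540, 19601·1540 + 1540·19601) = (768398401, 60371080)
(x_3, y_3) = (19601·768398401 + 162·1540·60371080, 19601·60371080 + 1540·768398401) = (30122754096401, 2366667076620)
(x_4, y_4) = (19601·30122754096401 + 162·1540·2366667076620, 19601·2366667076620 + 1540·30122754096401) = (1180872205318713601, 92778082677286160)
(x_5, y_5) = (19601·1180872205318713601 + 162·1540·92778082677286160, 19601·92778082677286160 + 1540·1180872205318713601) = (46292552162781456490001, 3637086394748304967700)

19601 1540
768398401 60371080
30122754096401 2366667076620
1180872205318713601 92778082677286160
46292552162781456490001 3637086394748304967700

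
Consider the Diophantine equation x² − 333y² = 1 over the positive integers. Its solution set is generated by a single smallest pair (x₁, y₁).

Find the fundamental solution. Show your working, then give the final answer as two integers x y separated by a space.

d=333: √d = [18; 4,36] (ℓ=2, even), read p_1/q_1
a_0=18:  p_0=18·1+0=18,  q_0=18·0+1=1
a_1=4:  p_1=4·18+1=73,  q_1=4·1+0=4
→ (73, 4).  Check: 73²=5329, 333·4²=5328, difference 1.

73 4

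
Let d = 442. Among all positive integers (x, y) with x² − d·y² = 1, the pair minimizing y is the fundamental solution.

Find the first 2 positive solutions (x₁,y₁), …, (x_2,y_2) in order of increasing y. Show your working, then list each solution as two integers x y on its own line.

883 42
1559377 74172

[21; 42] for √442; ℓ=1 ⇒ convergent index 1
step 0: (21, 1)  from 21·(1,0) + (0,1)
step 1: (883, 42)  from 42·(21,1) + (1,0)
→ (883, 42).  Check: 883²=779689, 442·42²=779688, difference 1.
n=2: (883,42)∘(883,42) = (883·883+442·42·42, 883·42+42·883) = (1559377,74172)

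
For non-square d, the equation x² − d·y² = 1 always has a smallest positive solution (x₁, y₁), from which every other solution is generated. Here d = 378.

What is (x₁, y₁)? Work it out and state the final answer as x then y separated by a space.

8749 450

√378 → a₀=19, period (2,3,1,4,1,3,2,38); ℓ=8 even so k=7
step 0: (19, 1)  from 19·(1,0) + (0,1)
…
step 2: (136, 7)  from 3·(39,2) + (19,1)
step 3: (175, 9)  from 1·(136,7) + (39,2)
…
step 6: (3869, 199)  from 3·(1011,52) + (836,43)
step 7: (8749, 450)  from 2·(3869,199) + (1011,52)
fundamental: x₁=8749, y₁=450  (since 76545001 − 378·202500 = 1)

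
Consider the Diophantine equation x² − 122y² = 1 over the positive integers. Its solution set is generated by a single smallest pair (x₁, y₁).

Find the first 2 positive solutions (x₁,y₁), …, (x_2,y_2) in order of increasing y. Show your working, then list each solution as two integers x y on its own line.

d=122: √d = [11; 22] (ℓ=1, odd), read p_1/q_1
k=0  a_k=11  p_k/q_k = 11/1
k=1  a_k=22  p_k/q_k = 243/22
→ (243, 22).  Check: 243²=59049, 122·22²=59048, difference 1.
n=2: (243,22)∘(243,22) = (243·243+122·22·22, 243·22+22·243) = (118097,10692)

243 22
118097 10692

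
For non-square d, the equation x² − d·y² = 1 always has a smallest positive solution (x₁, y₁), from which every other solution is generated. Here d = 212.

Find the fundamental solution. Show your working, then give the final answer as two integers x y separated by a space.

66249 4550

√212 = [14; 1,1,3,1,1,…,1,1,28, …], period ℓ=14 (even) → k=13
step 0: (14, 1)  from 14·(1,0) + (0,1)
…
step 2: (29, 2)  from 1·(15,1) + (14,1)
…
step 4: (131, 9)  from 1·(102,7) + (29,2)
step 5: (233, 16)  from 1·(131,9) + (102,7)
step 6: (364, 25)  from 1·(233,16) + (131,9)
…
step 10: (7979, 548)  from 1·(5198,357) + (2781,191)
…
step 12: (37114, 2549)  from 1·(29135,2001) + (7979,548)
step 13: (66249, 4550)  from 1·(37114,2549) + (29135,2001)
(x₁, y₁) = (66249, 4550);  66249² − 212·4550² = 1 ✓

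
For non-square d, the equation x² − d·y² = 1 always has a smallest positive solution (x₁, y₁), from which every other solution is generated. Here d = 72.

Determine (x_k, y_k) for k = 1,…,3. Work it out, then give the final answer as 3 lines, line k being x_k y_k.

17 2
577 68
19601 2310

[8; 2,16] for √72; ℓ=2 ⇒ convergent index 1
step 0: (8, 1)  from 8·(1,0) + (0,1)
step 1: (17, 2)  from 2·(8,1) + (1,0)
(x₁, y₁) = (17, 2);  17² − 72·2² = 1 ✓
k=2:  x_2 = 17·17+72·2·2 = 577,  y_2 = 17·2+2·17 = 68
k=3:  x_3 = 17·577+72·2·68 = 19601,  y_3 = 17·68+2·577 = 2310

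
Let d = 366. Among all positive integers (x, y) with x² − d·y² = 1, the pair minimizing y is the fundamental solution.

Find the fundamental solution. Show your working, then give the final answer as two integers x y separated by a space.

[19; 7,1,1,1,2,12,2,1,1,1,7,38] for √366; ℓ=12 ⇒ convergent index 11
step 0: (19, 1)  from 19·(1,0) + (0,1)
…
step 5: (1167, 61)  from 2·(440,23) + (287,15)
…
step 9: (74554, 3897)  from 1·(44499,2326) + (30055,1571)
step 10: (119053, 6223)  from 1·(74554,3897) + (44499,2326)
step 11: (907925, 47458)  from 7·(119053,6223) + (74554,3897)
(x₁, y₁) = (907925, 47458);  907925² − 366·47458² = 1 ✓

907925 47458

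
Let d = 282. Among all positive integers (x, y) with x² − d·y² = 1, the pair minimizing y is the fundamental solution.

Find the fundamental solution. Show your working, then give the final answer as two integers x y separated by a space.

2351 140

√282 = [16; 1,3,1,4,1,3,1,32, …], period ℓ=8 (even) → k=7
step 0: (16, 1)  from 16·(1,0) + (0,1)
step 1: (17, 1)  from 1·(16,1) + (1,0)
step 2: (67, 4)  from 3·(17,1) + (16,1)
…
step 5: (487, 29)  from 1·(403,24) + (84,5)
step 6: (1864, 111)  from 3·(487,29) + (403,24)
step 7: (2351, 140)  from 1·(1864,111) + (487,29)
→ (2351, 140).  Check: 2351²=5527201, 282·140²=5527200, difference 1.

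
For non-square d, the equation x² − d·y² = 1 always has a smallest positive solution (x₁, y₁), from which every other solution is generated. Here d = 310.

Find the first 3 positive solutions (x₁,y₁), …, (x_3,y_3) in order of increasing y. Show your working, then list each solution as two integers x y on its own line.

√310 → a₀=17, period (1,1,1,1,5,…,1,1,34); ℓ=16 even so k=15
a_0=17:  p_0=17·1+0=17,  q_0=17·0+1=1
a_1=1:  p_1=1·17+1=18,  q_1=1·1+0=1
a_2=1:  p_2=1·18+17=35,  q_2=1·1+1=2
…
a_4=1:  p_4=1·53+35=88,  q_4=1·3+2=5
…
a_6=3:  p_6=3·493+88=1567,  q_6=3·28+5=89
…
a_8=2:  p_8=2·2060+1567=5687,  q_8=2·117+89=323
…
a_10=3:  p_10=3·7747+5687=28928,  q_10=3·440+323=1643
a_11=5:  p_11=5·28928+7747=152387,  q_11=5·1643+440=8655
a_12=1:  p_12=1·152387+28928=181315,  q_12=1·8655+1643=10298
…
a_14=1:  p_14=1·333702+181315=515017,  q_14=1·18953+10298=29251
a_15=1:  p_15=1·515017+333702=848719,  q_15=1·29251+18953=48204
→ (848719, 48204).  Check: 848719²=720323940961, 310·48204²=720323940960, difference 1.
(x_2, y_2) = (848719·848719 + 310·48204·48204, 848719·48204 + 48204·848719) = (1440647881921, 81823301352)
(x_3, y_3) = (848719·1440647881921 + 310·48204·81823301352, 848719·81823301352 + 48204·1440647881921) = (2445410459391369679, 138889981000287972)

848719 48204
1440647881921 81823301352
2445410459391369679 138889981000287972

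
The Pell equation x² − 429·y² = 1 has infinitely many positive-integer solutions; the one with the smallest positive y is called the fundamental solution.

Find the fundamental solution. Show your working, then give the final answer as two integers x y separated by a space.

1524095 73584

√429 = [20; 1,2,2,9,1,12,1,9,2,2,1,40, …], period ℓ=12 (even) → k=11
a_0=20:  p_0=20·1+0=20,  q_0=20·0+1=1
…
a_3=2:  p_3=2·62+21=145,  q_3=2·3+1=7
…
a_6=12:  p_6=12·1512+1367=19511,  q_6=12·73+66=942
a_7=1:  p_7=1·19511+1512=21023,  q_7=1·942+73=1015
…
a_9=2:  p_9=2·208718+21023=438459,  q_9=2·10077+1015=21169
a_10=2:  p_10=2·438459+208718=1085636,  q_10=2·21169+10077=52415
a_11=1:  p_11=1·1085636+438459=1524095,  q_11=1·52415+21169=73584
fundamental: x₁=1524095, y₁=73584  (since 2322865569025 − 429·5414605056 = 1)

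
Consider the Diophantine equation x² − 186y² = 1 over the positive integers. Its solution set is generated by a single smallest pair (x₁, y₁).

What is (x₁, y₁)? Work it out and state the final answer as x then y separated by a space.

d=186: √d = [13; 1,1,1,3,4,3,1,1,1,26] (ℓ=10, even), read p_9/q_9
i=0: a=13 ⇒ p=13, q=1
i=1: a=1 ⇒ p=14, q=1
…
i=3: a=1 ⇒ p=41, q=3
…
i=7: a=1 ⇒ p=2714, q=199
i=8: a=1 ⇒ p=4787, q=351
i=9: a=1 ⇒ p=7501, q=550
(x₁, y₁) = (7501, 550);  7501² − 186·550² = 1 ✓

7501 550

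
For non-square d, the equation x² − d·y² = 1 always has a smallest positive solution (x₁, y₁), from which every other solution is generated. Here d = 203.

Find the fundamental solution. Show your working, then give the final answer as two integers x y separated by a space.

[14; 4,28] for √203; ℓ=2 ⇒ convergent index 1
k=0  a_k=14  p_k/q_k = 14/1
k=1  a_k=4  p_k/q_k = 57/4
fundamental: x₁=57, y₁=4  (since 3249 − 203·16 = 1)

57 4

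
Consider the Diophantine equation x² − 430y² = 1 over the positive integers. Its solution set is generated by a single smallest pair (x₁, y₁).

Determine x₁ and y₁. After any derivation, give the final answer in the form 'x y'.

√430 = [20; 1,2,1,3,1,…,2,1,40, …], period ℓ=14 (even) → k=13
step 0: (20, 1)  from 20·(1,0) + (0,1)
…
step 3: (83, 4)  from 1·(62,3) + (21,1)
…
step 6: (2675, 129)  from 6·(394,19) + (311,15)
…
step 8: (133439, 6435)  from 6·(21794,1051) + (2675,129)
step 9: (155233, 7486)  from 1·(133439,6435) + (21794,1051)
step 10: (599138, 28893)  from 3·(155233,7486) + (133439,6435)
step 11: (754371, 36379)  from 1·(599138,28893) + (155233,7486)
step 12: (2107880, 101651)  from 2·(754371,36379) + (599138,28893)
step 13: (2862251, 138030)  from 1·(2107880,101651) + (754371,36379)
fundamental: x₁=2862251, y₁=138030  (since 8192480787001 − 430·19052280900 = 1)

2862251 138030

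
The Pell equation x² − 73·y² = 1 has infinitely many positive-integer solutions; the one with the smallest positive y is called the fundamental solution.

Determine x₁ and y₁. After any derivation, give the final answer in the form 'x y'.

2281249 267000

[8; 1,1,5,5,1,1,16] for √73; ℓ=7 ⇒ convergent index 13
i=0: a=8 ⇒ p=8, q=1
i=1: a=1 ⇒ p=9, q=1
i=2: a=1 ⇒ p=17, q=2
i=3: a=5 ⇒ p=94, q=11
i=4: a=5 ⇒ p=487, q=57
i=5: a=1 ⇒ p=581, q=68
i=6: a=1 ⇒ p=1068, q=125
i=7: a=16 ⇒ p=17669, q=2068
i=8: a=1 ⇒ p=18737, q=2193
i=9: a=1 ⇒ p=36406, q=4261
i=10: a=5 ⇒ p=200767, q=23498
…
i=12: a=1 ⇒ p=1241008, q=145249
i=13: a=1 ⇒ p=2281249, q=267000
(x₁, y₁) = (2281249, 267000);  2281249² − 73·267000² = 1 ✓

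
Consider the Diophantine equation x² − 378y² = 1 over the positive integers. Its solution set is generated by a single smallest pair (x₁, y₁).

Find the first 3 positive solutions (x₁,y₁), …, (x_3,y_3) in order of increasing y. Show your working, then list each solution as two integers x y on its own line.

√378 = [19; 2,3,1,4,1,3,2,38, …], period ℓ=8 (even) → k=7
i=0: a=19 ⇒ p=19, q=1
…
i=2: a=3 ⇒ p=136, q=7
i=3: a=1 ⇒ p=175, q=9
i=4: a=4 ⇒ p=836, q=43
i=5: a=1 ⇒ p=1011, q=52
i=6: a=3 ⇒ p=3869, q=199
i=7: a=2 ⇒ p=8749, q=450
→ (8749, 450).  Check: 8749²=76545001, 378·450²=76545000, difference 1.
k=2:  x_2 = 8749·8749+378·450·450 = 153090001,  y_2 = 8749·450+450·8749 = 7874100
k=3:  x_3 = 8749·153090001+378·450·7874100 = 2678768828749,  y_3 = 8749·7874100+450·153090001 = 137781001350

8749 450
153090001 7874100
2678768828749 137781001350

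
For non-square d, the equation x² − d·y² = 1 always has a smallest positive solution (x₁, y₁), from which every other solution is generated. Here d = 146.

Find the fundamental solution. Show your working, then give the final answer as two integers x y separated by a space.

145 12

d=146: √d = [12; 12,24] (ℓ=2, even), read p_1/q_1
k=0  a_k=12  p_k/q_k = 12/1
k=1  a_k=12  p_k/q_k = 145/12
(x₁, y₁) = (145, 12);  145² − 146·12² = 1 ✓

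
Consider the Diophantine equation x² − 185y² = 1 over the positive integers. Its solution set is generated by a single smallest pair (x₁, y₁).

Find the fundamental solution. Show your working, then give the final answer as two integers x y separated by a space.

9249 680

√185 = [13; 1,1,1,1,26, …], period ℓ=5 (odd) → k=9
k=0  a_k=13  p_k/q_k = 13/1
k=1  a_k=1  p_k/q_k = 14/1
…
k=3  a_k=1  p_k/q_k = 41/3
…
k=5  a_k=26  p_k/q_k = 1809/133
k=6  a_k=1  p_k/q_k = 1877/138
k=7  a_k=1  p_k/q_k = 3686/271
k=8  a_k=1  p_k/q_k = 5563/409
k=9  a_k=1  p_k/q_k = 9249/680
fundamental: x₁=9249, y₁=680  (since 85544001 − 185·462400 = 1)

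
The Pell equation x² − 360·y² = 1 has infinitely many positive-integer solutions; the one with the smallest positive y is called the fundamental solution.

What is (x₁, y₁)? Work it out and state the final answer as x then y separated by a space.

d=360: √d = [18; 1,36] (ℓ=2, even), read p_1/q_1
a_0=18:  p_0=18·1+0=18,  q_0=18·0+1=1
a_1=1:  p_1=1·18+1=19,  q_1=1·1+0=1
→ (19, 1).  Check: 19²=361, 360·1²=360, difference 1.

19 1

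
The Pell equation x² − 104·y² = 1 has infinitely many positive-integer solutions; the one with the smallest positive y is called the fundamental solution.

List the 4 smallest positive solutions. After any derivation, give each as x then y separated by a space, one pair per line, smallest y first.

51 5
5201 510
530451 52015
54100801 5305020

√104 = [10; 5,20, …], period ℓ=2 (even) → k=1
step 0: (10, 1)  from 10·(1,0) + (0,1)
step 1: (51, 5)  from 5·(10,1) + (1,0)
→ (51, 5).  Check: 51²=2601, 104·5²=2600, difference 1.
n=2: (51,5)∘(51,5) = (51·51+104·5·5, 51·5+5·51) = (5201,510)
n=3: (5201,510)∘(51,5) = (51·5201+104·5·510, 51·510+5·5201) = (530451,52015)
n=4: (530451,52015)∘(51,5) = (51·530451+104·5·52015, 51·52015+5·530451) = (54100801,5305020)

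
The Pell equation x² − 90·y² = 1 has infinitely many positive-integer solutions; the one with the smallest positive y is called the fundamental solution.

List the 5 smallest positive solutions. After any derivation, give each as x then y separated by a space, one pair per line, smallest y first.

√90 = [9; 2,18, …], period ℓ=2 (even) → k=1
k=0  a_k=9  p_k/q_k = 9/1
k=1  a_k=2  p_k/q_k = 19/2
fundamental: x₁=19, y₁=2  (since 361 − 90·4 = 1)
k=2:  x_2 = 19·19+90·2·2 = 721,  y_2 = 19·2+2·19 = 76
k=3:  x_3 = 19·721+90·2·76 = 27379,  y_3 = 19·76+2·721 = 2886
k=4:  x_4 = 19·27379+90·2·2886 = 1039681,  y_4 = 19·2886+2·27379 = 109592
k=5:  x_5 = 19·1039681+90·2·109592 = 39480499,  y_5 = 19·109592+2·1039681 = 4161610

19 2
721 76
27379 2886
1039681 109592
39480499 4161610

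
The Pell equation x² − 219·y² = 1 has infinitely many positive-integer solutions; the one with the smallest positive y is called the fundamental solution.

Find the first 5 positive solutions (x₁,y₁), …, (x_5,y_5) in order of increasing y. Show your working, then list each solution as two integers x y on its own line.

74 5
10951 740
1620674 109515
239848801 16207480
35496001874 2398597525

√219 → a₀=14, period (1,3,1,28); ℓ=4 even so k=3
k=0  a_k=14  p_k/q_k = 14/1
k=1  a_k=1  p_k/q_k = 15/1
k=2  a_k=3  p_k/q_k = 59/4
k=3  a_k=1  p_k/q_k = 74/5
→ (74, 5).  Check: 74²=5476, 219·5²=5475, difference 1.
k=2:  x_2 = 74·74+219·5·5 = 10951,  y_2 = 74·5+5·74 = 740
k=3:  x_3 = 74·10951+219·5·740 = 1620674,  y_3 = 74·740+5·10951 = 109515
k=4:  x_4 = 74·1620674+219·5·109515 = 239848801,  y_4 = 74·109515+5·1620674 = 16207480
k=5:  x_5 = 74·239848801+219·5·16207480 = 35496001874,  y_5 = 74·16207480+5·239848801 = 2398597525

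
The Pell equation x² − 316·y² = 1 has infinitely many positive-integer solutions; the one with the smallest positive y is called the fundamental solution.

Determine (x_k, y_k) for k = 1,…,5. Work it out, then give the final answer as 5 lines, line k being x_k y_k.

12799 720
327628801 18430560
8386642035199 471785474160
214681262489395201 12076764549117120
5495410948816896319999 309141018456514563600

[17; 1,3,2,8,2,3,1,34] for √316; ℓ=8 ⇒ convergent index 7
a_0=17:  p_0=17·1+0=17,  q_0=17·0+1=1
a_1=1:  p_1=1·17+1=18,  q_1=1·1+0=1
a_2=3:  p_2=3·18+17=71,  q_2=3·1+1=4
…
a_4=8:  p_4=8·160+71=1351,  q_4=8·9+4=76
…
a_6=3:  p_6=3·2862+1351=9937,  q_6=3·161+76=559
a_7=1:  p_7=1·9937+2862=12799,  q_7=1·559+161=720
(x₁, y₁) = (12799, 720);  12799² − 316·720² = 1 ✓
n=2: (12799,720)∘(12799,720) = (12799·12799+316·720·720, 12799·720+720·12799) = (327628801,18430560)
n=3: (327628801,18430560)∘(12799,720) = (12799·327628801+316·720·18430560, 12799·18430560+720·327628801) = (8386642035199,471785474160)
n=4: (8386642035199,471785474160)∘(12799,720) = (12799·8386642035199+316·720·471785474160, 12799·471785474160+720·8386642035199) = (214681262489395201,12076764549117120)
n=5: (214681262489395201,12076764549117120)∘(12799,720) = (12799·214681262489395201+316·720·12076764549117120, 12799·12076764549117120+720·214681262489395201) = (5495410948816896319999,309141018456514563600)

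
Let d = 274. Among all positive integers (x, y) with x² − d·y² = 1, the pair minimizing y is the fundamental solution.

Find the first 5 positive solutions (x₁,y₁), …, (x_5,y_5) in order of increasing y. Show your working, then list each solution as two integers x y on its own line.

3959299 239190
31352097142801 1894049455620
248264653730785753699 14998216231173381570
1965907990503261255572251201 118764845051735182903983240
15567235081782895307198186429982499 940451064496965117656884702915950

[16; 1,1,4,4,1,1,32] for √274; ℓ=7 ⇒ convergent index 13
step 0: (16, 1)  from 16·(1,0) + (0,1)
…
step 5: (778, 47)  from 1·(629,38) + (149,9)
step 6: (1407, 85)  from 1·(778,47) + (629,38)
…
step 8: (47209, 2852)  from 1·(45802,2767) + (1407,85)
…
step 10: (419253, 25328)  from 4·(93011,5619) + (47209,2852)
…
step 12: (2189276, 132259)  from 1·(1770023,106931) + (419253,25328)
step 13: (3959299, 239190)  from 1·(2189276,132259) + (1770023,106931)
fundamental: x₁=3959299, y₁=239190  (since 15676048571401 − 274·57211856100 = 1)
(3959299+239190√274)^2 = 31352097142801 + 1894049455620√274
(3959299+239190√274)^3 = 248264653730785753699 + 14998216231173381570√274
(3959299+239190√274)^4 = 1965907990503261255572251201 + 118764845051735182903983240√274
(3959299+239190√274)^5 = 15567235081782895307198186429982499 + 940451064496965117656884702915950√274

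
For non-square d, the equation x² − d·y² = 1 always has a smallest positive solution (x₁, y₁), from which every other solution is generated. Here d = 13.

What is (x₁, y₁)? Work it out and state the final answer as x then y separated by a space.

649 180

[3; 1,1,1,1,6] for √13; ℓ=5 ⇒ convergent index 9
step 0: (3, 1)  from 3·(1,0) + (0,1)
…
step 6: (137, 38)  from 1·(119,33) + (18,5)
step 7: (256, 71)  from 1·(137,38) + (119,33)
step 8: (393, 109)  from 1·(256,71) + (137,38)
step 9: (649, 180)  from 1·(393,109) + (256,71)
→ (649, 180).  Check: 649²=421201, 13·180²=421200, difference 1.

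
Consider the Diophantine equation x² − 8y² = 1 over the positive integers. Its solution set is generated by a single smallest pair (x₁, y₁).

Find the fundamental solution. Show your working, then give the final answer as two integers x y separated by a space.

3 1

√8 = [2; 1,4, …], period ℓ=2 (even) → k=1
step 0: (2, 1)  from 2·(1,0) + (0,1)
step 1: (3, 1)  from 1·(2,1) + (1,0)
fundamental: x₁=3, y₁=1  (since 9 − 8·1 = 1)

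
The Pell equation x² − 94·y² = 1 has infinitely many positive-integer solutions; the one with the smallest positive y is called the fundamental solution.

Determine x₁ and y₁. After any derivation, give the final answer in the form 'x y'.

2143295 221064

√94 → a₀=9, period (1,2,3,1,1,…,2,1,18); ℓ=16 even so k=15
step 0: (9, 1)  from 9·(1,0) + (0,1)
step 1: (10, 1)  from 1·(9,1) + (1,0)
step 2: (29, 3)  from 2·(10,1) + (9,1)
…
step 10: (85038, 8771)  from 5·(14417,1487) + (12953,1336)
step 11: (99455, 10258)  from 1·(85038,8771) + (14417,1487)
…
step 14: (1490361, 153719)  from 2·(652934,67345) + (184493,19029)
step 15: (2143295, 221064)  from 1·(1490361,153719) + (652934,67345)
→ (2143295, 221064).  Check: 2143295²=4593713457025, 94·221064²=4593713457024, difference 1.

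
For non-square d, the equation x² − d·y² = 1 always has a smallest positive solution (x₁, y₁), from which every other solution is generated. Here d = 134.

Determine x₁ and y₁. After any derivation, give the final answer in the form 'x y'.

145925 12606

[11; 1,1,2,1,3,…,1,1,22] for √134; ℓ=14 ⇒ convergent index 13
k=0  a_k=11  p_k/q_k = 11/1
k=1  a_k=1  p_k/q_k = 12/1
…
k=5  a_k=3  p_k/q_k = 301/26
k=6  a_k=1  p_k/q_k = 382/33
…
k=8  a_k=1  p_k/q_k = 4503/389
…
k=10  a_k=1  p_k/q_k = 22133/1912
k=11  a_k=2  p_k/q_k = 61896/5347
k=12  a_k=1  p_k/q_k = 84029/7259
k=13  a_k=1  p_k/q_k = 145925/12606
→ (145925, 12606).  Check: 145925²=21294105625, 134·12606²=21294105624, difference 1.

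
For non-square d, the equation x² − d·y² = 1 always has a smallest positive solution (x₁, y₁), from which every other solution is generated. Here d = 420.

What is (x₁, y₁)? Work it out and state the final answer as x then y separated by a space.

41 2

√420 = [20; 2,40, …], period ℓ=2 (even) → k=1
step 0: (20, 1)  from 20·(1,0) + (0,1)
step 1: (41, 2)  from 2·(20,1) + (1,0)
fundamental: x₁=41, y₁=2  (since 1681 − 420·4 = 1)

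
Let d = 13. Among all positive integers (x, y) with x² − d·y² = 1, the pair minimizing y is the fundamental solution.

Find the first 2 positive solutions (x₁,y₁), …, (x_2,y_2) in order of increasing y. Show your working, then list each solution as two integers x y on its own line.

649 180
842401 233640

d=13: √d = [3; 1,1,1,1,6] (ℓ=5, odd), read p_9/q_9
k=0  a_k=3  p_k/q_k = 3/1
…
k=2  a_k=1  p_k/q_k = 7/2
k=3  a_k=1  p_k/q_k = 11/3
k=4  a_k=1  p_k/q_k = 18/5
k=5  a_k=6  p_k/q_k = 119/33
…
k=8  a_k=1  p_k/q_k = 393/109
k=9  a_k=1  p_k/q_k = 649/180
(x₁, y₁) = (649, 180);  649² − 13·180² = 1 ✓
(649+180√13)^2 = 842401 + 233640√13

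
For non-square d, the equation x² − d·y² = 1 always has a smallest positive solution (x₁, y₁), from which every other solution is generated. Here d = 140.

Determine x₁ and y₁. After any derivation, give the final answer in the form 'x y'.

71 6

d=140: √d = [11; 1,4,1,22] (ℓ=4, even), read p_3/q_3
step 0: (11, 1)  from 11·(1,0) + (0,1)
…
step 2: (59, 5)  from 4·(12,1) + (11,1)
step 3: (71, 6)  from 1·(59,5) + (12,1)
(x₁, y₁) = (71, 6);  71² − 140·6² = 1 ✓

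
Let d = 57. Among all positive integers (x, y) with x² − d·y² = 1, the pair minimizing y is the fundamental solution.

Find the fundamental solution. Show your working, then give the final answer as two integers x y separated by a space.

151 20

d=57: √d = [7; 1,1,4,1,1,14] (ℓ=6, even), read p_5/q_5
i=0: a=7 ⇒ p=7, q=1
…
i=2: a=1 ⇒ p=15, q=2
i=3: a=4 ⇒ p=68, q=9
i=4: a=1 ⇒ p=83, q=11
i=5: a=1 ⇒ p=151, q=20
(x₁, y₁) = (151, 20);  151² − 57·20² = 1 ✓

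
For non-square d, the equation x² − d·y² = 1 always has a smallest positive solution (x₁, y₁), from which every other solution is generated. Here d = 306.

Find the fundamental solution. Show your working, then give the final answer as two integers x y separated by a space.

√306 = [17; 2,34, …], period ℓ=2 (even) → k=1
k=0  a_k=17  p_k/q_k = 17/1
k=1  a_k=2  p_k/q_k = 35/2
fundamental: x₁=35, y₁=2  (since 1225 − 306·4 = 1)

35 2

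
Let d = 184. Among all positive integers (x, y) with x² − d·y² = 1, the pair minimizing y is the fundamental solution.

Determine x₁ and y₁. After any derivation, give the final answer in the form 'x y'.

d=184: √d = [13; 1,1,3,2,1,2,1,2,3,1,1,26] (ℓ=12, even), read p_11/q_11
k=0  a_k=13  p_k/q_k = 13/1
k=1  a_k=1  p_k/q_k = 14/1
k=2  a_k=1  p_k/q_k = 27/2
k=3  a_k=3  p_k/q_k = 95/7
k=4  a_k=2  p_k/q_k = 217/16
k=5  a_k=1  p_k/q_k = 312/23
k=6  a_k=2  p_k/q_k = 841/62
k=7  a_k=1  p_k/q_k = 1153/85
…
k=9  a_k=3  p_k/q_k = 10594/781
k=10  a_k=1  p_k/q_k = 13741/1013
k=11  a_k=1  p_k/q_k = 24335/1794
→ (24335, 1794).  Check: 24335²=592192225, 184·1794²=592192224, difference 1.

24335 1794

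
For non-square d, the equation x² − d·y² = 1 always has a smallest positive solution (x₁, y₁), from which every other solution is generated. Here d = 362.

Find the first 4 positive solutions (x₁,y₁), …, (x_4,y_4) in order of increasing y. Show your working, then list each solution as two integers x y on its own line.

723 38
1045457 54948
1511730099 79454770
2185960677697 114891542472

[19; 38] for √362; ℓ=1 ⇒ convergent index 1
i=0: a=19 ⇒ p=19, q=1
i=1: a=38 ⇒ p=723, q=38
(x₁, y₁) = (723, 38);  723² − 362·38² = 1 ✓
(x_2, y_2) = (723·723 + 362·38·38, 723·38 + 38·723) = (1045457, 54948)
(x_3, y_3) = (723·1045457 + 362·38·54948, 723·54948 + 38·1045457) = (1511730099, 79454770)
(x_4, y_4) = (723·1511730099 + 362·38·79454770, 723·79454770 + 38·1511730099) = (2185960677697, 114891542472)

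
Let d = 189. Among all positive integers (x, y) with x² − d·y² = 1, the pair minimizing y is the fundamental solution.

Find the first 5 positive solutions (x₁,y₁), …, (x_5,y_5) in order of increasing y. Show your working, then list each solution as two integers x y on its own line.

55 4
6049 440
665335 48396
73180801 5323120
8049222775 585494804

d=189: √d = [13; 1,2,1,26] (ℓ=4, even), read p_3/q_3
i=0: a=13 ⇒ p=13, q=1
…
i=2: a=2 ⇒ p=41, q=3
i=3: a=1 ⇒ p=55, q=4
→ (55, 4).  Check: 55²=3025, 189·4²=3024, difference 1.
n=2: (55,4)∘(55,4) = (55·55+189·4·4, 55·4+4·55) = (6049,440)
n=3: (6049,440)∘(55,4) = (55·6049+189·4·440, 55·440+4·6049) = (665335,48396)
n=4: (665335,48396)∘(55,4) = (55·665335+189·4·48396, 55·48396+4·665335) = (73180801,5323120)
n=5: (73180801,5323120)∘(55,4) = (55·73180801+189·4·5323120, 55·5323120+4·73180801) = (8049222775,585494804)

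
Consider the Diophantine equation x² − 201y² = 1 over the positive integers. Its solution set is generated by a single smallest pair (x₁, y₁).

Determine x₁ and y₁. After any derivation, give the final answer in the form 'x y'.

515095 36332

√201 = [14; 5,1,1,1,2,…,1,5,28, …], period ℓ=14 (even) → k=13
i=0: a=14 ⇒ p=14, q=1
…
i=7: a=8 ⇒ p=7670, q=541
…
i=9: a=2 ⇒ p=24768, q=1747
…
i=12: a=1 ⇒ p=91402, q=6447
i=13: a=5 ⇒ p=515095, q=36332
(x₁, y₁) = (515095, 36332);  515095² − 201·36332² = 1 ✓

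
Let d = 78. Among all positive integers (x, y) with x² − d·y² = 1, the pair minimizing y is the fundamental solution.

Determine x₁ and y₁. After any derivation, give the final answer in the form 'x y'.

√78 → a₀=8, period (1,4,1,16); ℓ=4 even so k=3
a_0=8:  p_0=8·1+0=8,  q_0=8·0+1=1
…
a_2=4:  p_2=4·9+8=44,  q_2=4·1+1=5
a_3=1:  p_3=1·44+9=53,  q_3=1·5+1=6
(x₁, y₁) = (53, 6);  53² − 78·6² = 1 ✓

53 6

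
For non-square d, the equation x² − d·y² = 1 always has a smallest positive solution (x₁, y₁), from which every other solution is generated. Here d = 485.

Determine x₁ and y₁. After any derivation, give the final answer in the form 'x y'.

d=485: √d = [22; 44] (ℓ=1, odd), read p_1/q_1
step 0: (22, 1)  from 22·(1,0) + (0,1)
step 1: (969, 44)  from 44·(22,1) + (1,0)
→ (969, 44).  Check: 969²=938961, 485·44²=938960, difference 1.

969 44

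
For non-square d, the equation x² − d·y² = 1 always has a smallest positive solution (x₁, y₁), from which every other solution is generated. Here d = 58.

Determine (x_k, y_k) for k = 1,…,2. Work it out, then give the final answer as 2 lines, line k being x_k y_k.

√58 = [7; 1,1,1,1,1,1,14, …], period ℓ=7 (odd) → k=13
i=0: a=7 ⇒ p=7, q=1
i=1: a=1 ⇒ p=8, q=1
…
i=3: a=1 ⇒ p=23, q=3
…
i=6: a=1 ⇒ p=99, q=13
…
i=9: a=1 ⇒ p=2993, q=393
i=10: a=1 ⇒ p=4539, q=596
…
i=12: a=1 ⇒ p=12071, q=1585
i=13: a=1 ⇒ p=19603, q=2574
→ (19603, 2574).  Check: 19603²=384277609, 58·2574²=384277608, difference 1.
k=2:  x_2 = 19603·19603+58·2574·2574 = 768555217,  y_2 = 19603·2574+2574·19603 = 100916244

19603 2574
768555217 100916244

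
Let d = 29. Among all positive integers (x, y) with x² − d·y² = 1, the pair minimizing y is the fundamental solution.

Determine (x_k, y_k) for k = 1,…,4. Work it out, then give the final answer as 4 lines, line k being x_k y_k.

9801 1820
192119201 35675640
3765920568201 699313893460
73819574785756801 13707950903927280

√29 → a₀=5, period (2,1,1,2,10); ℓ=5 odd so k=9
step 0: (5, 1)  from 5·(1,0) + (0,1)
…
step 2: (16, 3)  from 1·(11,2) + (5,1)
step 3: (27, 5)  from 1·(16,3) + (11,2)
…
step 5: (727, 135)  from 10·(70,13) + (27,5)
step 6: (1524, 283)  from 2·(727,135) + (70,13)
step 7: (2251, 418)  from 1·(1524,283) + (727,135)
step 8: (3775, 701)  from 1·(2251,418) + (1524,283)
step 9: (9801, 1820)  from 2·(3775,701) + (2251,418)
fundamental: x₁=9801, y₁=1820  (since 96059601 − 29·3312400 = 1)
k=2:  x_2 = 9801·9801+29·1820·1820 = 192119201,  y_2 = 9801·1820+1820·9801 = 35675640
k=3:  x_3 = 9801·192119201+29·1820·35675640 = 3765920568201,  y_3 = 9801·35675640+1820·192119201 = 699313893460
k=4:  x_4 = 9801·3765920568201+29·1820·699313893460 = 73819574785756801,  y_4 = 9801·699313893460+1820·3765920568201 = 13707950903927280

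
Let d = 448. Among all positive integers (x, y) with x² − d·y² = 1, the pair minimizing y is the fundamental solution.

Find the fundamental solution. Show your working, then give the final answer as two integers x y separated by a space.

127 6

√448 → a₀=21, period (6,42); ℓ=2 even so k=1
i=0: a=21 ⇒ p=21, q=1
i=1: a=6 ⇒ p=127, q=6
(x₁, y₁) = (127, 6);  127² − 448·6² = 1 ✓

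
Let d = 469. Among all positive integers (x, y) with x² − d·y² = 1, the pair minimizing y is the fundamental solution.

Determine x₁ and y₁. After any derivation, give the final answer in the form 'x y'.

137215 6336

√469 = [21; 1,1,1,10,6,10,1,1,1,42, …], period ℓ=10 (even) → k=9
i=0: a=21 ⇒ p=21, q=1
i=1: a=1 ⇒ p=22, q=1
…
i=6: a=10 ⇒ p=42923, q=1982
i=7: a=1 ⇒ p=47146, q=2177
i=8: a=1 ⇒ p=90069, q=4159
i=9: a=1 ⇒ p=137215, q=6336
fundamental: x₁=137215, y₁=6336  (since 18827956225 − 469·40144896 = 1)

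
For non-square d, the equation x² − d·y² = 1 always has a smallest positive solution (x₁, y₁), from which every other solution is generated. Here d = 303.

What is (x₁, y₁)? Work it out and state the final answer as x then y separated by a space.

√303 → a₀=17, period (2,2,5,2,2,34); ℓ=6 even so k=5
a_0=17:  p_0=17·1+0=17,  q_0=17·0+1=1
a_1=2:  p_1=2·17+1=35,  q_1=2·1+0=2
…
a_4=2:  p_4=2·470+87=1027,  q_4=2·27+5=59
a_5=2:  p_5=2·1027+470=2524,  q_5=2·59+27=145
fundamental: x₁=2524, y₁=145  (since 6370576 − 303·21025 = 1)

2524 145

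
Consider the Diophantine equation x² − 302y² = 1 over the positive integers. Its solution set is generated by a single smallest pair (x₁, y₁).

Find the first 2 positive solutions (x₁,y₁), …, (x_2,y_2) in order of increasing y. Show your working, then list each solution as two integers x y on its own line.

4276623 246092
36579008568257 2104885414632

√302 = [17; 2,1,1,1,4,…,1,2,34, …], period ℓ=16 (even) → k=15
k=0  a_k=17  p_k/q_k = 17/1
…
k=4  a_k=1  p_k/q_k = 139/8
…
k=6  a_k=2  p_k/q_k = 1425/82
k=7  a_k=1  p_k/q_k = 2068/119
k=8  a_k=16  p_k/q_k = 34513/1986
…
k=10  a_k=2  p_k/q_k = 107675/6196
k=11  a_k=4  p_k/q_k = 467281/26889
k=12  a_k=1  p_k/q_k = 574956/33085
…
k=14  a_k=1  p_k/q_k = 1617193/93059
k=15  a_k=2  p_k/q_k = 4276623/246092
fundamental: x₁=4276623, y₁=246092  (since 18289504284129 − 302·60561272464 = 1)
k=2:  x_2 = 4276623·4276623+302·246092·246092 = 36579008568257,  y_2 = 4276623·246092+246092·4276623 = 2104885414632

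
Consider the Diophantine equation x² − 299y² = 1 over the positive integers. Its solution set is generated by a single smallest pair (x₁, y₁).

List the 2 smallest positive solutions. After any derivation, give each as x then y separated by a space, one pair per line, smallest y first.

d=299: √d = [17; 3,2,3,34] (ℓ=4, even), read p_3/q_3
i=0: a=17 ⇒ p=17, q=1
i=1: a=3 ⇒ p=52, q=3
i=2: a=2 ⇒ p=121, q=7
i=3: a=3 ⇒ p=415, q=24
→ (415, 24).  Check: 415²=172225, 299·24²=172224, difference 1.
k=2:  x_2 = 415·415+299·24·24 = 344449,  y_2 = 415·24+24·415 = 19920

415 24
344449 19920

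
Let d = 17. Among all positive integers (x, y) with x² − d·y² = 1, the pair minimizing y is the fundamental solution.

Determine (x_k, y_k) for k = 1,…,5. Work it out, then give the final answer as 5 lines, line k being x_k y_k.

33 8
2177 528
143649 34840
9478657 2298912
625447713 151693352

√17 = [4; 8, …], period ℓ=1 (odd) → k=1
a_0=4:  p_0=4·1+0=4,  q_0=4·0+1=1
a_1=8:  p_1=8·4+1=33,  q_1=8·1+0=8
fundamental: x₁=33, y₁=8  (since 1089 − 17·64 = 1)
(x_2, y_2) = (33·33 + 17·8·8, 33·8 + 8·33) = (2177, 528)
(x_3, y_3) = (33·2177 + 17·8·528, 33·528 + 8·2177) = (143649, 34840)
(x_4, y_4) = (33·143649 + 17·8·34840, 33·34840 + 8·143649) = (9478657, 2298912)
(x_5, y_5) = (33·9478657 + 17·8·2298912, 33·2298912 + 8·9478657) = (625447713, 151693352)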